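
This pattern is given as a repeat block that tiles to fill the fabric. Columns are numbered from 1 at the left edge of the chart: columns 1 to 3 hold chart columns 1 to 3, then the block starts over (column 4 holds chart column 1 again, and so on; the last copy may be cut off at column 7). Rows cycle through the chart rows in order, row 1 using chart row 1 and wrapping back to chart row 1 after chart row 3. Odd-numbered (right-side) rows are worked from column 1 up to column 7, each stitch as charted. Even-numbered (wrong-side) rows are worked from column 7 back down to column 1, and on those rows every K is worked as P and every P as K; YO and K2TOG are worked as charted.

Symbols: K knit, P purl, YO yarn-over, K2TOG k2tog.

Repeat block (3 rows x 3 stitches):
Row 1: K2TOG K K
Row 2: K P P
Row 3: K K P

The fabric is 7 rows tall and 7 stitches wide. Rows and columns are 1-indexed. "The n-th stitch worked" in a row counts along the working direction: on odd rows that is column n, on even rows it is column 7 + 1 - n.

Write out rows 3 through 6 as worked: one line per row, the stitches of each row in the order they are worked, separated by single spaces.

== ROWS AS WORKED ==
K K P K K P K
K2TOG P P K2TOG P P K2TOG
K P P K P P K
P K P P K P P

Derivation:
Row 3: chart row 3, RS - tile across columns 1-7 and work as-is.
Row 4: chart row 1, WS - tiled (columns 1-7): K2TOG K K K2TOG K K K2TOG; work from column 7 back to 1 with K<->P swapped.
Row 5: chart row 2, RS - tile across columns 1-7 and work as-is.
Row 6: chart row 3, WS - tiled (columns 1-7): K K P K K P K; work from column 7 back to 1 with K<->P swapped.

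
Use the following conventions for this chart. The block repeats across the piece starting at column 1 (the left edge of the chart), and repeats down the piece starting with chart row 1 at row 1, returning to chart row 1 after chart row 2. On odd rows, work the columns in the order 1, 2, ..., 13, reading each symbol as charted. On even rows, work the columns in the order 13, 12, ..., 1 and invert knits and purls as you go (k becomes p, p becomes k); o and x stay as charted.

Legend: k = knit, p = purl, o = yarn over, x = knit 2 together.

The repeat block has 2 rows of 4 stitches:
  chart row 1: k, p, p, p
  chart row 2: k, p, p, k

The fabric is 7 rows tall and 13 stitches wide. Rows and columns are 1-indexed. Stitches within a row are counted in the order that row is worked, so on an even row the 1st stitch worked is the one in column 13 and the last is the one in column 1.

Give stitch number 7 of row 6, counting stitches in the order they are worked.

For row 6: chart row = ((6-1) mod 2) + 1 = 2; this is a WS (even) row.
Chart row 2 tiled across columns 1-13: k p p k k p p k k p p k k
Wrong side: read the tiled row from column 13 down to 1 and exchange k with p (leave o, x).
Row 6 as worked: p p k k p p k k p p k k p
Stitch 7 in working order -> k

== STITCH ==
k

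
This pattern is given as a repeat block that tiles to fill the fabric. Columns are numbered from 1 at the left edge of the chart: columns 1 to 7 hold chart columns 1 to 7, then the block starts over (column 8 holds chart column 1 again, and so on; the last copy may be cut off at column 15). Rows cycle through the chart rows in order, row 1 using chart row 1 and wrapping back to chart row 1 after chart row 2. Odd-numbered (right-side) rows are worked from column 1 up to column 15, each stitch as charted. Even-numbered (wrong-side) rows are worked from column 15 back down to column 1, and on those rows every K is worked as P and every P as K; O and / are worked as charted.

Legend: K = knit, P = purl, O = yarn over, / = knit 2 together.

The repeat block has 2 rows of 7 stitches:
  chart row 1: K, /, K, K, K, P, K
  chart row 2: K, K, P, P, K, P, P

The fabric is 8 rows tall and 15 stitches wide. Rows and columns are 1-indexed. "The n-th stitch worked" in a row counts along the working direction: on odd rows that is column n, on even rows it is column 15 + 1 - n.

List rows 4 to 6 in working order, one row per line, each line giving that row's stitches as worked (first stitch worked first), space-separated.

Rows as worked:
P K K P K K P P K K P K K P P
K / K K K P K K / K K K P K K
P K K P K K P P K K P K K P P

Derivation:
Row 4: chart row 2, WS - tiled (columns 1-15): K K P P K P P K K P P K P P K; work from column 15 back to 1 with K<->P swapped.
Row 5: chart row 1, RS - tile across columns 1-15 and work as-is.
Row 6: chart row 2, WS - tiled (columns 1-15): K K P P K P P K K P P K P P K; work from column 15 back to 1 with K<->P swapped.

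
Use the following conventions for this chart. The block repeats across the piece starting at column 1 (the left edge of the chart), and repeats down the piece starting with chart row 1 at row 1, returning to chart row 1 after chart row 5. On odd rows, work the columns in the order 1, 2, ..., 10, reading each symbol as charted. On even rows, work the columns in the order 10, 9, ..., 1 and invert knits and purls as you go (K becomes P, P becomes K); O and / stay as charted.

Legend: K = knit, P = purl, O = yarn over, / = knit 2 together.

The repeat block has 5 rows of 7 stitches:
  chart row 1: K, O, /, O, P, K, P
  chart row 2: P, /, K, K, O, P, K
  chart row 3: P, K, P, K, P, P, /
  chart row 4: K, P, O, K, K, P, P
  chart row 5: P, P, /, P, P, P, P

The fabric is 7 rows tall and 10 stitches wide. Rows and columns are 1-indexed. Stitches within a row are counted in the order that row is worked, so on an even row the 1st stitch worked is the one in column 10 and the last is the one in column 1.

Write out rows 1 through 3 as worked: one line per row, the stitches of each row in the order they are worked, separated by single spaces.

== ROWS AS WORKED ==
K O / O P K P K O /
P / K P K O P P / K
P K P K P P / P K P

Derivation:
Row 1: chart row 1, RS - tile across columns 1-10 and work as-is.
Row 2: chart row 2, WS - tiled (columns 1-10): P / K K O P K P / K; work from column 10 back to 1 with K<->P swapped.
Row 3: chart row 3, RS - tile across columns 1-10 and work as-is.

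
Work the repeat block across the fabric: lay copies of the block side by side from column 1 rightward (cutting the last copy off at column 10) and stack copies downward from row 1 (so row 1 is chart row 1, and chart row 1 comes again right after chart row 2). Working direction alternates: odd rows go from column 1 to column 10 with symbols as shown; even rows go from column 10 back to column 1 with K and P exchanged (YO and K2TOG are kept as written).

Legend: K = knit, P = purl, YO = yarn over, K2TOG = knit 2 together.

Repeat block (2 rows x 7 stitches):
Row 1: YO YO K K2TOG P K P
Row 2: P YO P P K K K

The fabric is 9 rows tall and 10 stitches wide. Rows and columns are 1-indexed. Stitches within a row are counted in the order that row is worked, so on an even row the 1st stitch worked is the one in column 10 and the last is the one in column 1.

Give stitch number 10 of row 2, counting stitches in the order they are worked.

Result:
K

Derivation:
Row 2: (2-1) mod 2 = 1, so use chart row 2. Even row -> WS.
Chart row 2 tiled across columns 1-10: P YO P P K K K P YO P
WS row: flip the tiled sequence (start at column 10) and apply K<->P; YO and K2TOG stay.
Row 2 as worked: K YO K P P P K K YO K
Counting 10 along the worked row gives K.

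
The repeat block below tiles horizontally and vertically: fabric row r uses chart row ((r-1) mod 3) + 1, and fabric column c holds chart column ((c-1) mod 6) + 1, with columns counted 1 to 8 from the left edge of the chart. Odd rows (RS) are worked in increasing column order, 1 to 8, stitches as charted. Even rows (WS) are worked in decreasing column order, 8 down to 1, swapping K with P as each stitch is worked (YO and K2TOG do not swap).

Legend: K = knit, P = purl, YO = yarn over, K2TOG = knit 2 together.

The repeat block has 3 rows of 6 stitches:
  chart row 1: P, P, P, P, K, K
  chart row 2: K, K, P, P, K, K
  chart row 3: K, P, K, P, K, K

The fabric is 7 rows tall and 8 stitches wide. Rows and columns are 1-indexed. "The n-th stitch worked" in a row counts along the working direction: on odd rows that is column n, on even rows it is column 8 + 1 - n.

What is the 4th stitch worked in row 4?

Result:
P

Derivation:
Row 4 uses chart row ((4-1) mod 3)+1 = 1. Row 4 is even, so WS.
Chart row 1 tiled across columns 1-8: P P P P K K P P
WS: work from column 8 back to column 1 (reverse the tiled row), swapping K<->P (YO and K2TOG unchanged).
Row 4 as worked: K K P P K K K K
Stitch 4 in working order -> P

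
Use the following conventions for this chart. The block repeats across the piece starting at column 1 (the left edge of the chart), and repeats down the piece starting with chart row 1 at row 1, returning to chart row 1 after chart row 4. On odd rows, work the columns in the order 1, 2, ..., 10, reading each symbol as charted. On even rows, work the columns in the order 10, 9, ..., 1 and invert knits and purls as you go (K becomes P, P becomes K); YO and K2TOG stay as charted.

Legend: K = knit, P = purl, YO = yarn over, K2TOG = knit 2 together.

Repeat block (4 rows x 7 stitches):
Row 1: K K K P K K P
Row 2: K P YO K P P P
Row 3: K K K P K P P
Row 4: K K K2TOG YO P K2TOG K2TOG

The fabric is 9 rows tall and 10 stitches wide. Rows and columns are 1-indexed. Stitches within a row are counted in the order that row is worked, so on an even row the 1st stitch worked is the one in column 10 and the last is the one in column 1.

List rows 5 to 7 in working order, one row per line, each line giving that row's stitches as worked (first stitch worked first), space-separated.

Row 5: chart row 1, RS - tile across columns 1-10 and work as-is.
Row 6: chart row 2, WS - tiled (columns 1-10): K P YO K P P P K P YO; work from column 10 back to 1 with K<->P swapped.
Row 7: chart row 3, RS - tile across columns 1-10 and work as-is.

Rows as worked:
K K K P K K P K K K
YO K P K K K P YO K P
K K K P K P P K K K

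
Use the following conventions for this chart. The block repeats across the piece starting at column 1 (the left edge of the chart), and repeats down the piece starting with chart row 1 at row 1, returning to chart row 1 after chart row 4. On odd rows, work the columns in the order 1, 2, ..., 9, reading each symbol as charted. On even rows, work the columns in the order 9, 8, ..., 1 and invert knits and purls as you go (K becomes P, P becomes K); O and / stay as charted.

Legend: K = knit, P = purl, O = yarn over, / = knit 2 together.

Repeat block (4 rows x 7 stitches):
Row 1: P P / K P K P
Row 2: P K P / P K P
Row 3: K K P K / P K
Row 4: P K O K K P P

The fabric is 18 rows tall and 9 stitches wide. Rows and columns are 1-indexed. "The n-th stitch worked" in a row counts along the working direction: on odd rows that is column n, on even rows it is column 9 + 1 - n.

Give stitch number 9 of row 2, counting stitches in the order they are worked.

Stitch:
K

Derivation:
Row 2: (2-1) mod 4 = 1, so use chart row 2. Even row -> WS.
Chart row 2 tiled across columns 1-9: P K P / P K P P K
Wrong side: read the tiled row from column 9 down to 1 and exchange K with P (leave O, /).
Row 2 as worked: P K K P K / K P K
Counting 9 along the worked row gives K.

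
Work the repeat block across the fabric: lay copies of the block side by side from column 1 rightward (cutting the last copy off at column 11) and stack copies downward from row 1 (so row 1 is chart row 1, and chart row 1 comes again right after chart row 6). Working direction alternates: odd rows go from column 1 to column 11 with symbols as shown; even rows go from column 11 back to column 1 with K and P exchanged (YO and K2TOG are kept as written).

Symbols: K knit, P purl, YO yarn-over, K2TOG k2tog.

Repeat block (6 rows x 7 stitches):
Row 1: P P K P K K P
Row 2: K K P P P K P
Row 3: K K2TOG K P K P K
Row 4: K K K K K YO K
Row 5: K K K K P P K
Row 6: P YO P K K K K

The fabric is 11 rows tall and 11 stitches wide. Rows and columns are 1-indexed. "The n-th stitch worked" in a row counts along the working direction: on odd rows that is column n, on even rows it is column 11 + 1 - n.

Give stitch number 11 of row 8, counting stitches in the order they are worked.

Row 8 uses chart row ((8-1) mod 6)+1 = 2. Row 8 is even, so WS.
Chart row 2 tiled across columns 1-11: K K P P P K P K K P P
WS: work from column 11 back to column 1 (reverse the tiled row), swapping K<->P (YO and K2TOG unchanged).
Row 8 as worked: K K P P K P K K K P P
Counting 11 along the worked row gives P.

Result:
P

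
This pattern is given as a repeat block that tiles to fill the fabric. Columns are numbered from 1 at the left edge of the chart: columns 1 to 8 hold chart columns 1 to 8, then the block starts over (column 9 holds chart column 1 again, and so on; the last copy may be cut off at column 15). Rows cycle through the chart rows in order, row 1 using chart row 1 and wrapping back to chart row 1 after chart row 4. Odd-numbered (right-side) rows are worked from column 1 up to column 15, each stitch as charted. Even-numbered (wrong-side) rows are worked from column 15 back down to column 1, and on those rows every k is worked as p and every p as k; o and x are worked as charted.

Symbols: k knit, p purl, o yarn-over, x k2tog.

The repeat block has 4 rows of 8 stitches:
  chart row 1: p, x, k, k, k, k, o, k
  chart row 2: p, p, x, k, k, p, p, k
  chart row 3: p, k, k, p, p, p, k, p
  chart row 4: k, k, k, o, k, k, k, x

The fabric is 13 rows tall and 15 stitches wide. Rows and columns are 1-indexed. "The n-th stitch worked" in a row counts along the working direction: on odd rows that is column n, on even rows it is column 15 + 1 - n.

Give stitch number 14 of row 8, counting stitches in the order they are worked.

For row 8: chart row = ((8-1) mod 4) + 1 = 4; this is a WS (even) row.
Chart row 4 tiled across columns 1-15: k k k o k k k x k k k o k k k
WS row: flip the tiled sequence (start at column 15) and apply k<->p; o and x stay.
Row 8 as worked: p p p o p p p x p p p o p p p
Counting 14 along the worked row gives p.

== STITCH ==
p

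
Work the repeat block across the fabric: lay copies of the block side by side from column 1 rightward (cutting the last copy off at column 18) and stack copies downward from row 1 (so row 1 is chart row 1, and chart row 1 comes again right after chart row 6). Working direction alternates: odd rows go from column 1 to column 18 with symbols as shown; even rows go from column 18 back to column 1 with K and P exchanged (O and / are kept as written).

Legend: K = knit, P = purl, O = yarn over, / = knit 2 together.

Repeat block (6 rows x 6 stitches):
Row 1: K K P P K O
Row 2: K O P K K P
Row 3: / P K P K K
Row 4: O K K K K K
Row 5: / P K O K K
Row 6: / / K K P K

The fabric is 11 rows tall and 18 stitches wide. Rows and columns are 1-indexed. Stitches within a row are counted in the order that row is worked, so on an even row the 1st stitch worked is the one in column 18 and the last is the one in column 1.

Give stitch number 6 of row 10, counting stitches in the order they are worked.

For row 10: chart row = ((10-1) mod 6) + 1 = 4; this is a WS (even) row.
Chart row 4 tiled across columns 1-18: O K K K K K O K K K K K O K K K K K
WS: work from column 18 back to column 1 (reverse the tiled row), swapping K<->P (O and / unchanged).
Row 10 as worked: P P P P P O P P P P P O P P P P P O
The 6th stitch worked is O.

== STITCH ==
O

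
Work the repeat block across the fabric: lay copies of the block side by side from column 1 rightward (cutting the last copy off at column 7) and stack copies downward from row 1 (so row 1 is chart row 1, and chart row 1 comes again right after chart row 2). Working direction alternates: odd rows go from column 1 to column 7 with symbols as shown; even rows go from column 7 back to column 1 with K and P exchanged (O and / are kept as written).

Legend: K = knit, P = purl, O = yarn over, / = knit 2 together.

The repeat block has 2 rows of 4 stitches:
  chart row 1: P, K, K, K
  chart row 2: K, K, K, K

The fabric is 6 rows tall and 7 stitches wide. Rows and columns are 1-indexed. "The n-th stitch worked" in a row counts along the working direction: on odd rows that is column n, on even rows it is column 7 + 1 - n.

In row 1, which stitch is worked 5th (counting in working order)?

== STITCH ==
P

Derivation:
Row 1 uses chart row ((1-1) mod 2)+1 = 1. Row 1 is odd, so RS.
Chart row 1 tiled across columns 1-7: P K K K P K K
RS row: no reversal, no swap; stitch n worked = column n.
Stitch 5 in working order -> P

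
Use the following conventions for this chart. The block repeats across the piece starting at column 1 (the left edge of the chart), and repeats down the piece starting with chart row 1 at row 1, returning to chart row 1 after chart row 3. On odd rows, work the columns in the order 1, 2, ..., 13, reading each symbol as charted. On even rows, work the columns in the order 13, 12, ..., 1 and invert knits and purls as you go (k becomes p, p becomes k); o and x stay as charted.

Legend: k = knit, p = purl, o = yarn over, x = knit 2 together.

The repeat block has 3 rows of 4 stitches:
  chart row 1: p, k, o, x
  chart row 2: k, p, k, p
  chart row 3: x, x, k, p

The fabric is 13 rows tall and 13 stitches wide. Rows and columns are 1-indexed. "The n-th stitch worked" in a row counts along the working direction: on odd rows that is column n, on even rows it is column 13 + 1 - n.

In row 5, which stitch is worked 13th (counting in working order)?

Stitch:
k

Derivation:
Row 5: (5-1) mod 3 = 1, so use chart row 2. Odd row -> RS.
Chart row 2 tiled across columns 1-13: k p k p k p k p k p k p k
RS: work column 1 to column 13, symbols as charted — the tiled row is the row as worked.
The 13th stitch worked is k.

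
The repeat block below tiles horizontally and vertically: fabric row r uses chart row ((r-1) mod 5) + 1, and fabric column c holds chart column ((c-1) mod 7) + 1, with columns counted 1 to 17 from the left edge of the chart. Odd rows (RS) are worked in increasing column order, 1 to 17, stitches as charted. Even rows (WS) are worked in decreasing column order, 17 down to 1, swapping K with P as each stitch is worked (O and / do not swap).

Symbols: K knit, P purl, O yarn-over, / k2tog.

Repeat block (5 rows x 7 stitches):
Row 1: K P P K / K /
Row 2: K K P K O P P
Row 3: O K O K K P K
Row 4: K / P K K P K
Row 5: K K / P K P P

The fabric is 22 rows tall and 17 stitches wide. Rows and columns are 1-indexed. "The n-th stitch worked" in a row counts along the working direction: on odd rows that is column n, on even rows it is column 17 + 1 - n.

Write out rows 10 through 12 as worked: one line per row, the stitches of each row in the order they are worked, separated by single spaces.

== ROWS AS WORKED ==
/ P P K K P K / P P K K P K / P P
K P P K / K / K P P K / K / K P P
K P P K K O P K P P K K O P K P P

Derivation:
Row 10: chart row 5, WS - tiled (columns 1-17): K K / P K P P K K / P K P P K K /; work from column 17 back to 1 with K<->P swapped.
Row 11: chart row 1, RS - tile across columns 1-17 and work as-is.
Row 12: chart row 2, WS - tiled (columns 1-17): K K P K O P P K K P K O P P K K P; work from column 17 back to 1 with K<->P swapped.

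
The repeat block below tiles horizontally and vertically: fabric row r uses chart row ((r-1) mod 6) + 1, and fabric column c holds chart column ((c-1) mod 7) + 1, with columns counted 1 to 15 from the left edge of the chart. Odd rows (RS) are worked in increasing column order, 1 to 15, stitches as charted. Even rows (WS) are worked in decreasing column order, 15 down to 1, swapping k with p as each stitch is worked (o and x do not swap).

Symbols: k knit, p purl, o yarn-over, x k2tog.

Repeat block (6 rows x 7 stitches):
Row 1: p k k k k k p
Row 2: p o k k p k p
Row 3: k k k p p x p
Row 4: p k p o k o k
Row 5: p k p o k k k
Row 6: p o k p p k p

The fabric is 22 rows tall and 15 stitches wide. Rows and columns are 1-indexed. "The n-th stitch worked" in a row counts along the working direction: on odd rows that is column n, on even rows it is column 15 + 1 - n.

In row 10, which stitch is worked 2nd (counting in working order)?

Row 10 uses chart row ((10-1) mod 6)+1 = 4. Row 10 is even, so WS.
Chart row 4 tiled across columns 1-15: p k p o k o k p k p o k o k p
WS: work from column 15 back to column 1 (reverse the tiled row), swapping k<->p (o and x unchanged).
Row 10 as worked: k p o p o k p k p o p o k p k
Counting 2 along the worked row gives p.

Result:
p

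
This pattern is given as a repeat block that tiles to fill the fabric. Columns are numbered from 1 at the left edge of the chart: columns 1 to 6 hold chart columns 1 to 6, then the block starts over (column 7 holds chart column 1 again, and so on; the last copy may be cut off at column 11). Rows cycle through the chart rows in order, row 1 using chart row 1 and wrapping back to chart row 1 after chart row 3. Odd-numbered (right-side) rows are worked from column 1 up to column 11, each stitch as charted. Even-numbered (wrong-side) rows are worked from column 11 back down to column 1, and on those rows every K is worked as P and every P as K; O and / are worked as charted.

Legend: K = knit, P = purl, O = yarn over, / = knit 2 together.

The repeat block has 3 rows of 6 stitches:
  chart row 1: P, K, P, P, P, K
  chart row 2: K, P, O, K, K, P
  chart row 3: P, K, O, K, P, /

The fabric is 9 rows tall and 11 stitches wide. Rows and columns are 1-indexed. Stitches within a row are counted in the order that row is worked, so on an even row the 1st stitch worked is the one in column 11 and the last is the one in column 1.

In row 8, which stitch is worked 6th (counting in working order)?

== STITCH ==
K

Derivation:
Row 8 uses chart row ((8-1) mod 3)+1 = 2. Row 8 is even, so WS.
Chart row 2 tiled across columns 1-11: K P O K K P K P O K K
WS: work from column 11 back to column 1 (reverse the tiled row), swapping K<->P (O and / unchanged).
Row 8 as worked: P P O K P K P P O K P
Stitch 6 in working order -> K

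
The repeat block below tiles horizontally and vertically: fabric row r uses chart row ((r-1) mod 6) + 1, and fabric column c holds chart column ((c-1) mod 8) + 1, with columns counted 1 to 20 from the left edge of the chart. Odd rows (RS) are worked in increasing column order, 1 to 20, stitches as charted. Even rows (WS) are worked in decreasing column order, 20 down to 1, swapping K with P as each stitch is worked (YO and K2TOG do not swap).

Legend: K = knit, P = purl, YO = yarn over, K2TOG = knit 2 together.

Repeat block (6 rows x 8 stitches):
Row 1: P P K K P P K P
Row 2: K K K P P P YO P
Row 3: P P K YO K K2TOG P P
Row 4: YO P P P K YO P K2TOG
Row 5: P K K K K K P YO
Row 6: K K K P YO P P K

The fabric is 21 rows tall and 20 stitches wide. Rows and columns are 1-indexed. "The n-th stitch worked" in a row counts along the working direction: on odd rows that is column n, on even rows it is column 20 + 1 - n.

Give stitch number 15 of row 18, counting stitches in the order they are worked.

For row 18: chart row = ((18-1) mod 6) + 1 = 6; this is a WS (even) row.
Chart row 6 tiled across columns 1-20: K K K P YO P P K K K K P YO P P K K K K P
Wrong side: read the tiled row from column 20 down to 1 and exchange K with P (leave YO, K2TOG).
Row 18 as worked: K P P P P K K YO K P P P P K K YO K P P P
Counting 15 along the worked row gives K.

Result:
K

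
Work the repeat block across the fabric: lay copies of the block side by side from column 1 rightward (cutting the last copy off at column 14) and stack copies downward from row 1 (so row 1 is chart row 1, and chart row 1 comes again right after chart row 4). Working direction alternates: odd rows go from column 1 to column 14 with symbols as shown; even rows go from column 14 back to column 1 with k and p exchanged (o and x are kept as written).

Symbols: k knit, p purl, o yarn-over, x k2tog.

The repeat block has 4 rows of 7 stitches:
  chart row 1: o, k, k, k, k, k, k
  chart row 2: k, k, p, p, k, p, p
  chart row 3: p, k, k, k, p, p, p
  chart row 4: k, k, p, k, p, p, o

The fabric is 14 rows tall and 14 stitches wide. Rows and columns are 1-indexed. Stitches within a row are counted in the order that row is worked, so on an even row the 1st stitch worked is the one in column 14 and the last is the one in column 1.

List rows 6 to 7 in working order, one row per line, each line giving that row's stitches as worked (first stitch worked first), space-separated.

Result:
k k p k k p p k k p k k p p
p k k k p p p p k k k p p p

Derivation:
Row 6: chart row 2, WS - tiled (columns 1-14): k k p p k p p k k p p k p p; work from column 14 back to 1 with k<->p swapped.
Row 7: chart row 3, RS - tile across columns 1-14 and work as-is.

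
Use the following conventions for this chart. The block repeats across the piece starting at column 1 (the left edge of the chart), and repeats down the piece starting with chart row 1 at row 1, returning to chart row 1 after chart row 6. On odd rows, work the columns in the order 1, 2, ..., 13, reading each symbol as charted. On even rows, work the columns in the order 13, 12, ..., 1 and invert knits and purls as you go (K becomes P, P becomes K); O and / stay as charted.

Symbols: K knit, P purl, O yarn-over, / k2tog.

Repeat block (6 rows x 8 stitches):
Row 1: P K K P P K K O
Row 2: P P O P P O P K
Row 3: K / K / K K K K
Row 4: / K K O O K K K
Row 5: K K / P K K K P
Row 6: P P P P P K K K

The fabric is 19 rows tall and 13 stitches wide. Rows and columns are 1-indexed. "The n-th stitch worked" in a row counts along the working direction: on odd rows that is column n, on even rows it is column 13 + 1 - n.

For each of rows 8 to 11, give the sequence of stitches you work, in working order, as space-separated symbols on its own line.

Result:
K K O K K P K O K K O K K
K / K / K K K K K / K / K
O O P P / P P P O O P P /
K K / P K K K P K K / P K

Derivation:
Row 8: chart row 2, WS - tiled (columns 1-13): P P O P P O P K P P O P P; work from column 13 back to 1 with K<->P swapped.
Row 9: chart row 3, RS - tile across columns 1-13 and work as-is.
Row 10: chart row 4, WS - tiled (columns 1-13): / K K O O K K K / K K O O; work from column 13 back to 1 with K<->P swapped.
Row 11: chart row 5, RS - tile across columns 1-13 and work as-is.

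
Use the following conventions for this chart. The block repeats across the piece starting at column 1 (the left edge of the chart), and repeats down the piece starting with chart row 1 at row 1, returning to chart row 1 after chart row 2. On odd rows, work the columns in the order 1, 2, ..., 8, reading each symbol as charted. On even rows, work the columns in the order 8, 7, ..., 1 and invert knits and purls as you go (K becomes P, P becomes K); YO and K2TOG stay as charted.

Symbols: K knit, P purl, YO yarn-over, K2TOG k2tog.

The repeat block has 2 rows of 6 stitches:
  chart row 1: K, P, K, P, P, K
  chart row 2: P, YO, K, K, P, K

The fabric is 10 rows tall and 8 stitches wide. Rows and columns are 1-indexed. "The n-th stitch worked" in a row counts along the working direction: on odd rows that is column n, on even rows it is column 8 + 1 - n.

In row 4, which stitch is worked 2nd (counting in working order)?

Row 4 uses chart row ((4-1) mod 2)+1 = 2. Row 4 is even, so WS.
Chart row 2 tiled across columns 1-8: P YO K K P K P YO
WS: work from column 8 back to column 1 (reverse the tiled row), swapping K<->P (YO and K2TOG unchanged).
Row 4 as worked: YO K P K P P YO K
Stitch 2 in working order -> K

Stitch:
K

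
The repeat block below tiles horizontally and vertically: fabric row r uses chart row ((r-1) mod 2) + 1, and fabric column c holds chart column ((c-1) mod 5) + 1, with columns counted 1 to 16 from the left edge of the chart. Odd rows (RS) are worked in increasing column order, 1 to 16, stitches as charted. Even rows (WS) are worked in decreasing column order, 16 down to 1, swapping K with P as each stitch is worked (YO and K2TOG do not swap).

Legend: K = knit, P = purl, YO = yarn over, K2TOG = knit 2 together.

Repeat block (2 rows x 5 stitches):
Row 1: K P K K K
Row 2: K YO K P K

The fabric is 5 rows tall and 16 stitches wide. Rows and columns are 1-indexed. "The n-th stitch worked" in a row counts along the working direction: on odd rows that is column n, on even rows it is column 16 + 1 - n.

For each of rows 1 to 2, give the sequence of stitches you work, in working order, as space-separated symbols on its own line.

== ROWS AS WORKED ==
K P K K K K P K K K K P K K K K
P P K P YO P P K P YO P P K P YO P

Derivation:
Row 1: chart row 1, RS - tile across columns 1-16 and work as-is.
Row 2: chart row 2, WS - tiled (columns 1-16): K YO K P K K YO K P K K YO K P K K; work from column 16 back to 1 with K<->P swapped.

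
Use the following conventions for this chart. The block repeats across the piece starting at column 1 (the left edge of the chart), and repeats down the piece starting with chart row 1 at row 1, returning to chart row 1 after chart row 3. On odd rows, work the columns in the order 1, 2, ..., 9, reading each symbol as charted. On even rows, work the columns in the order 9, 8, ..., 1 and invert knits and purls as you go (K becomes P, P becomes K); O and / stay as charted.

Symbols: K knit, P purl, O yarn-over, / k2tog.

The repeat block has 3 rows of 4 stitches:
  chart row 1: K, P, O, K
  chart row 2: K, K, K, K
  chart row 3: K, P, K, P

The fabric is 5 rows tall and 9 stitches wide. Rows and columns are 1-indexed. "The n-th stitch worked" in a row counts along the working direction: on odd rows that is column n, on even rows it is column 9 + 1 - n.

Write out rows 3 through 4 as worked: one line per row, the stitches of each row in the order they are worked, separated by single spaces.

Row 3: chart row 3, RS - tile across columns 1-9 and work as-is.
Row 4: chart row 1, WS - tiled (columns 1-9): K P O K K P O K K; work from column 9 back to 1 with K<->P swapped.

Rows as worked:
K P K P K P K P K
P P O K P P O K P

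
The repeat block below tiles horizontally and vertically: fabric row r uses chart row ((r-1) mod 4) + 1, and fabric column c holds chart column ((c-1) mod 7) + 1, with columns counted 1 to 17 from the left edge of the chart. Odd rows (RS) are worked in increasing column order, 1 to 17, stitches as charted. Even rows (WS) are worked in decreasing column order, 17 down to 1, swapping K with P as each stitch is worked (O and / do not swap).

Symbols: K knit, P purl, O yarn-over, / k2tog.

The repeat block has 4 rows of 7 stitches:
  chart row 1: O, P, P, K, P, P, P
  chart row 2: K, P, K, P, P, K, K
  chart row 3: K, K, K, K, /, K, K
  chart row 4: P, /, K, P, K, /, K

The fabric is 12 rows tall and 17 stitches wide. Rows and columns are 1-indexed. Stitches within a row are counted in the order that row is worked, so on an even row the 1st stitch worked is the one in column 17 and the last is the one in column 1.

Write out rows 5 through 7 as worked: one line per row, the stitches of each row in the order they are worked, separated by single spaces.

Row 5: chart row 1, RS - tile across columns 1-17 and work as-is.
Row 6: chart row 2, WS - tiled (columns 1-17): K P K P P K K K P K P P K K K P K; work from column 17 back to 1 with K<->P swapped.
Row 7: chart row 3, RS - tile across columns 1-17 and work as-is.

Rows as worked:
O P P K P P P O P P K P P P O P P
P K P P P K K P K P P P K K P K P
K K K K / K K K K K K / K K K K K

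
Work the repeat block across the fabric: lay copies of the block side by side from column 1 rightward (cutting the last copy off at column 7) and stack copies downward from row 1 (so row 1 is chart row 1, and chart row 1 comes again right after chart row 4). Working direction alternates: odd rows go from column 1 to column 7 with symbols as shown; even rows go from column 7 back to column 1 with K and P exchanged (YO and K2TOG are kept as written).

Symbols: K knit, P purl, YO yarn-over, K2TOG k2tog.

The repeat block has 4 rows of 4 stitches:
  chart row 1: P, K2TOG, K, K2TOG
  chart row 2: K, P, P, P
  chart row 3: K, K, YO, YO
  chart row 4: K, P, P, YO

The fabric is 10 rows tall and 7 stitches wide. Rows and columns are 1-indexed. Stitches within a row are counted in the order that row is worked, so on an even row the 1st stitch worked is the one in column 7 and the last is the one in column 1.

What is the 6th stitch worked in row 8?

Stitch:
K

Derivation:
Row 8: (8-1) mod 4 = 3, so use chart row 4. Even row -> WS.
Chart row 4 tiled across columns 1-7: K P P YO K P P
WS: work from column 7 back to column 1 (reverse the tiled row), swapping K<->P (YO and K2TOG unchanged).
Row 8 as worked: K K P YO K K P
The 6th stitch worked is K.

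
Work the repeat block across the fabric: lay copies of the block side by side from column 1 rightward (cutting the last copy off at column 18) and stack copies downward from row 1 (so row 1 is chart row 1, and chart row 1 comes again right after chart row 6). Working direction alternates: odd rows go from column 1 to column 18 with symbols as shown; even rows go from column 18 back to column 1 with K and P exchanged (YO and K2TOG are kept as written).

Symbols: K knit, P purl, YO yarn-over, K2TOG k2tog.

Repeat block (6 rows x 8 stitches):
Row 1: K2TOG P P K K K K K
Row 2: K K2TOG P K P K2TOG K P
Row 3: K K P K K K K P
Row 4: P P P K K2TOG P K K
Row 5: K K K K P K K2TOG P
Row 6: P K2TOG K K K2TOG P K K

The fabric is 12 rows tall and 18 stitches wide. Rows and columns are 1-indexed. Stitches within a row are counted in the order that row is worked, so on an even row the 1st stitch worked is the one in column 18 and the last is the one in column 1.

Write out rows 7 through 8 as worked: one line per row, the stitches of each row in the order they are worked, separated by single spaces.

Row 7: chart row 1, RS - tile across columns 1-18 and work as-is.
Row 8: chart row 2, WS - tiled (columns 1-18): K K2TOG P K P K2TOG K P K K2TOG P K P K2TOG K P K K2TOG; work from column 18 back to 1 with K<->P swapped.

Rows as worked:
K2TOG P P K K K K K K2TOG P P K K K K K K2TOG P
K2TOG P K P K2TOG K P K K2TOG P K P K2TOG K P K K2TOG P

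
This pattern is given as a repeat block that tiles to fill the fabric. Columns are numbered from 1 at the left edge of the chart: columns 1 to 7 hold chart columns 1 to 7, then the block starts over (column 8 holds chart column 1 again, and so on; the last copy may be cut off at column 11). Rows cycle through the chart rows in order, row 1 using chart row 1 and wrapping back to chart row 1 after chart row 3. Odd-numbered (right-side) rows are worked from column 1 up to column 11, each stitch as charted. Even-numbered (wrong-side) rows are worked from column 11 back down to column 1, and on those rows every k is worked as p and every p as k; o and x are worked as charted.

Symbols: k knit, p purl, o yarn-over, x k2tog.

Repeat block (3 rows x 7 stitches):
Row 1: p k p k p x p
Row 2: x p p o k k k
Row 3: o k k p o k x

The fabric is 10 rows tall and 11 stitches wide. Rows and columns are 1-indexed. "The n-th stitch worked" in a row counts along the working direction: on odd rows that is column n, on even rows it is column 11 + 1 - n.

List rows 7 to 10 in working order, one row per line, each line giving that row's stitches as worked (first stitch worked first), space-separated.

== ROWS AS WORKED ==
p k p k p x p p k p k
o k k x p p p o k k x
o k k p o k x o k k p
p k p k k x k p k p k

Derivation:
Row 7: chart row 1, RS - tile across columns 1-11 and work as-is.
Row 8: chart row 2, WS - tiled (columns 1-11): x p p o k k k x p p o; work from column 11 back to 1 with k<->p swapped.
Row 9: chart row 3, RS - tile across columns 1-11 and work as-is.
Row 10: chart row 1, WS - tiled (columns 1-11): p k p k p x p p k p k; work from column 11 back to 1 with k<->p swapped.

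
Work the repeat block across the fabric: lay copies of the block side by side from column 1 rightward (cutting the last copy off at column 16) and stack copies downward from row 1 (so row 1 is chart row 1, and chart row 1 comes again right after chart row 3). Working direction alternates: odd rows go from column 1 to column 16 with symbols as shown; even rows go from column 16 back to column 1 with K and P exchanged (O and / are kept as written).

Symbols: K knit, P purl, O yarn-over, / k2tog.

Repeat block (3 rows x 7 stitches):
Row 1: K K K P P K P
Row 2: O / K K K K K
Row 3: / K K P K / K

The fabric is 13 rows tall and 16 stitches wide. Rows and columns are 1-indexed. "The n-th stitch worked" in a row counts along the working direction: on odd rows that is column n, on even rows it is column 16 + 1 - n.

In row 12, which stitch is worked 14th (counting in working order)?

Row 12 uses chart row ((12-1) mod 3)+1 = 3. Row 12 is even, so WS.
Chart row 3 tiled across columns 1-16: / K K P K / K / K K P K / K / K
WS row: flip the tiled sequence (start at column 16) and apply K<->P; O and / stay.
Row 12 as worked: P / P / P K P P / P / P K P P /
Counting 14 along the worked row gives P.

Result:
P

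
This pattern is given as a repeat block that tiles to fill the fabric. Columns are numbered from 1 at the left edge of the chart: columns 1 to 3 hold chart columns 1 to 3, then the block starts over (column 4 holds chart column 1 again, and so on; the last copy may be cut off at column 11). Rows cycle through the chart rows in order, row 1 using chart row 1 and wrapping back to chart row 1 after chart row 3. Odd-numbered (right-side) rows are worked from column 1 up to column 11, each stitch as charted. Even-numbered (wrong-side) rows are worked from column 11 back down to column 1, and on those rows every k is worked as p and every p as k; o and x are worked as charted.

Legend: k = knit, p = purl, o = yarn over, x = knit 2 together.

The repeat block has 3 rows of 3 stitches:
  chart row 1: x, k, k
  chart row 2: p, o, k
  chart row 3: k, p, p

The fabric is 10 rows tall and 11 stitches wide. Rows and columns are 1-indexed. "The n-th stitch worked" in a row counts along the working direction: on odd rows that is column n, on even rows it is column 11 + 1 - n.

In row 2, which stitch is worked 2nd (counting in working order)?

== STITCH ==
k

Derivation:
For row 2: chart row = ((2-1) mod 3) + 1 = 2; this is a WS (even) row.
Chart row 2 tiled across columns 1-11: p o k p o k p o k p o
Wrong side: read the tiled row from column 11 down to 1 and exchange k with p (leave o, x).
Row 2 as worked: o k p o k p o k p o k
The 2nd stitch worked is k.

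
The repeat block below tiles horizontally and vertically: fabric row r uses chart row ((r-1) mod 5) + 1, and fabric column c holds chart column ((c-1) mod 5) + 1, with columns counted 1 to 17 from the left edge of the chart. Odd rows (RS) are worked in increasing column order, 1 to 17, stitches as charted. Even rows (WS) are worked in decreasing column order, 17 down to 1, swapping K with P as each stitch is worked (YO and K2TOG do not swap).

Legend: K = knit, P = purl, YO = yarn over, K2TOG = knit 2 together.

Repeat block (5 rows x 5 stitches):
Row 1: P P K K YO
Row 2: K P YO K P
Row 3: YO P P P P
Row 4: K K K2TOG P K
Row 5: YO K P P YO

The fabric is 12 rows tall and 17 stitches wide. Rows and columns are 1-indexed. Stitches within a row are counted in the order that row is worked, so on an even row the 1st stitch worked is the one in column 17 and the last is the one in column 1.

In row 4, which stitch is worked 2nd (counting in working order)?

Stitch:
P

Derivation:
For row 4: chart row = ((4-1) mod 5) + 1 = 4; this is a WS (even) row.
Chart row 4 tiled across columns 1-17: K K K2TOG P K K K K2TOG P K K K K2TOG P K K K
Wrong side: read the tiled row from column 17 down to 1 and exchange K with P (leave YO, K2TOG).
Row 4 as worked: P P P K K2TOG P P P K K2TOG P P P K K2TOG P P
The 2nd stitch worked is P.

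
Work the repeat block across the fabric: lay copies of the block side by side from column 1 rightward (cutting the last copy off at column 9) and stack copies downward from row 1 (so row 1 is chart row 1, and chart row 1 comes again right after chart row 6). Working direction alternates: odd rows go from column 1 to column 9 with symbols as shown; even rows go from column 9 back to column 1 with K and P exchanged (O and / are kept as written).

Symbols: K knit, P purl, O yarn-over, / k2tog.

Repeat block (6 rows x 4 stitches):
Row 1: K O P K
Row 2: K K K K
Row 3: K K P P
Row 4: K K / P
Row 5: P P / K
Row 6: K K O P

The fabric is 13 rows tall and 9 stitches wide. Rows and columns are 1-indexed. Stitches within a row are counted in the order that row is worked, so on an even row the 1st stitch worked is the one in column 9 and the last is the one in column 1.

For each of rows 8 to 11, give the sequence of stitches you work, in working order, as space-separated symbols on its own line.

Row 8: chart row 2, WS - tiled (columns 1-9): K K K K K K K K K; work from column 9 back to 1 with K<->P swapped.
Row 9: chart row 3, RS - tile across columns 1-9 and work as-is.
Row 10: chart row 4, WS - tiled (columns 1-9): K K / P K K / P K; work from column 9 back to 1 with K<->P swapped.
Row 11: chart row 5, RS - tile across columns 1-9 and work as-is.

Rows as worked:
P P P P P P P P P
K K P P K K P P K
P K / P P K / P P
P P / K P P / K P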